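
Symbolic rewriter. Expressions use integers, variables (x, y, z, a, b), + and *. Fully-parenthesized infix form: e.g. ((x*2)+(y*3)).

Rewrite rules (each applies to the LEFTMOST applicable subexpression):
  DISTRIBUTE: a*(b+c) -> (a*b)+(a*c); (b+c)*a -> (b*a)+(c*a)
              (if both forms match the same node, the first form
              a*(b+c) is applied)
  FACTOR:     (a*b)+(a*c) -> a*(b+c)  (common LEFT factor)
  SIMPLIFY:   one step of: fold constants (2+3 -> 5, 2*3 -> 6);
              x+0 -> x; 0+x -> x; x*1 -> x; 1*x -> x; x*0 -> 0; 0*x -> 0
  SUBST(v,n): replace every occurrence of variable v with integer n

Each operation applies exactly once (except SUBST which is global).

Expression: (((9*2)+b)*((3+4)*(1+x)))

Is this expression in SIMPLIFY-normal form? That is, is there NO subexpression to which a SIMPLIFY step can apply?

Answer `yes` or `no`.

Answer: no

Derivation:
Expression: (((9*2)+b)*((3+4)*(1+x)))
Scanning for simplifiable subexpressions (pre-order)...
  at root: (((9*2)+b)*((3+4)*(1+x))) (not simplifiable)
  at L: ((9*2)+b) (not simplifiable)
  at LL: (9*2) (SIMPLIFIABLE)
  at R: ((3+4)*(1+x)) (not simplifiable)
  at RL: (3+4) (SIMPLIFIABLE)
  at RR: (1+x) (not simplifiable)
Found simplifiable subexpr at path LL: (9*2)
One SIMPLIFY step would give: ((18+b)*((3+4)*(1+x)))
-> NOT in normal form.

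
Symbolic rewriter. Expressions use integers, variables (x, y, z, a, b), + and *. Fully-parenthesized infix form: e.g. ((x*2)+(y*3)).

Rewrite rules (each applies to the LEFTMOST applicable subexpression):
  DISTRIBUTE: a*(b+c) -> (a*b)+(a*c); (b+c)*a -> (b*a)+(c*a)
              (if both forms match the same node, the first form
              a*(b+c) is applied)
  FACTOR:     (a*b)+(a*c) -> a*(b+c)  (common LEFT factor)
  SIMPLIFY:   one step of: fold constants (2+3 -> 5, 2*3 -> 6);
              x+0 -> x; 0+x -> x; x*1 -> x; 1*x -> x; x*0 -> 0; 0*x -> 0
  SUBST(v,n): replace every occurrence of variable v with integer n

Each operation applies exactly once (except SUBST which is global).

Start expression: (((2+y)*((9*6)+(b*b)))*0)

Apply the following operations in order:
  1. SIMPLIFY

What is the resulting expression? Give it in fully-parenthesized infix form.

Answer: 0

Derivation:
Start: (((2+y)*((9*6)+(b*b)))*0)
Apply SIMPLIFY at root (target: (((2+y)*((9*6)+(b*b)))*0)): (((2+y)*((9*6)+(b*b)))*0) -> 0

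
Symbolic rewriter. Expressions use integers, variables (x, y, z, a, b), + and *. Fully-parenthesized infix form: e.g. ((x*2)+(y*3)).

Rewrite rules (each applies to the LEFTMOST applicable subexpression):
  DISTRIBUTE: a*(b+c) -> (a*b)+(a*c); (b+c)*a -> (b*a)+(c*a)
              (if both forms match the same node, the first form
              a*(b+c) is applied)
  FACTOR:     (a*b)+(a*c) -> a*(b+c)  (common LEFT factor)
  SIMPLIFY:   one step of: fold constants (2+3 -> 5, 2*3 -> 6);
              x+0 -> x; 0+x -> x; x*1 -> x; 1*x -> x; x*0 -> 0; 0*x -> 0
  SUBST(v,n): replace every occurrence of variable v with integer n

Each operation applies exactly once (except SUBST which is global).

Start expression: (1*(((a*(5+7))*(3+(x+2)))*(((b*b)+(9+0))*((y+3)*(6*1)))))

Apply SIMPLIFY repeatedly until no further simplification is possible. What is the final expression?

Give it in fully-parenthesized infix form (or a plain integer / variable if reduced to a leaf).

Start: (1*(((a*(5+7))*(3+(x+2)))*(((b*b)+(9+0))*((y+3)*(6*1)))))
Step 1: at root: (1*(((a*(5+7))*(3+(x+2)))*(((b*b)+(9+0))*((y+3)*(6*1))))) -> (((a*(5+7))*(3+(x+2)))*(((b*b)+(9+0))*((y+3)*(6*1)))); overall: (1*(((a*(5+7))*(3+(x+2)))*(((b*b)+(9+0))*((y+3)*(6*1))))) -> (((a*(5+7))*(3+(x+2)))*(((b*b)+(9+0))*((y+3)*(6*1))))
Step 2: at LLR: (5+7) -> 12; overall: (((a*(5+7))*(3+(x+2)))*(((b*b)+(9+0))*((y+3)*(6*1)))) -> (((a*12)*(3+(x+2)))*(((b*b)+(9+0))*((y+3)*(6*1))))
Step 3: at RLR: (9+0) -> 9; overall: (((a*12)*(3+(x+2)))*(((b*b)+(9+0))*((y+3)*(6*1)))) -> (((a*12)*(3+(x+2)))*(((b*b)+9)*((y+3)*(6*1))))
Step 4: at RRR: (6*1) -> 6; overall: (((a*12)*(3+(x+2)))*(((b*b)+9)*((y+3)*(6*1)))) -> (((a*12)*(3+(x+2)))*(((b*b)+9)*((y+3)*6)))
Fixed point: (((a*12)*(3+(x+2)))*(((b*b)+9)*((y+3)*6)))

Answer: (((a*12)*(3+(x+2)))*(((b*b)+9)*((y+3)*6)))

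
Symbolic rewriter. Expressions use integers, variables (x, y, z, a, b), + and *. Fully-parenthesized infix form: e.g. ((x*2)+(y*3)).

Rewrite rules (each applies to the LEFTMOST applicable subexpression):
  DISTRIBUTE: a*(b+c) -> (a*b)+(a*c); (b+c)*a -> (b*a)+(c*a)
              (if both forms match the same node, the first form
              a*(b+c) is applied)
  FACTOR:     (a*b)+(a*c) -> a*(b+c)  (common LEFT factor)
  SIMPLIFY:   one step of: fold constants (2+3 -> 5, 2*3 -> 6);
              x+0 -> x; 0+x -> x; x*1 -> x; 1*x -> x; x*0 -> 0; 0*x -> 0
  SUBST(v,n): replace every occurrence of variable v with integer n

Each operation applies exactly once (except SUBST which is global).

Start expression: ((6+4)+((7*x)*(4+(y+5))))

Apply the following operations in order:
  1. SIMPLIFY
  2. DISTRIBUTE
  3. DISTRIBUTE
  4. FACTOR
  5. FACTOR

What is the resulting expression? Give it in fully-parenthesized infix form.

Start: ((6+4)+((7*x)*(4+(y+5))))
Apply SIMPLIFY at L (target: (6+4)): ((6+4)+((7*x)*(4+(y+5)))) -> (10+((7*x)*(4+(y+5))))
Apply DISTRIBUTE at R (target: ((7*x)*(4+(y+5)))): (10+((7*x)*(4+(y+5)))) -> (10+(((7*x)*4)+((7*x)*(y+5))))
Apply DISTRIBUTE at RR (target: ((7*x)*(y+5))): (10+(((7*x)*4)+((7*x)*(y+5)))) -> (10+(((7*x)*4)+(((7*x)*y)+((7*x)*5))))
Apply FACTOR at RR (target: (((7*x)*y)+((7*x)*5))): (10+(((7*x)*4)+(((7*x)*y)+((7*x)*5)))) -> (10+(((7*x)*4)+((7*x)*(y+5))))
Apply FACTOR at R (target: (((7*x)*4)+((7*x)*(y+5)))): (10+(((7*x)*4)+((7*x)*(y+5)))) -> (10+((7*x)*(4+(y+5))))

Answer: (10+((7*x)*(4+(y+5))))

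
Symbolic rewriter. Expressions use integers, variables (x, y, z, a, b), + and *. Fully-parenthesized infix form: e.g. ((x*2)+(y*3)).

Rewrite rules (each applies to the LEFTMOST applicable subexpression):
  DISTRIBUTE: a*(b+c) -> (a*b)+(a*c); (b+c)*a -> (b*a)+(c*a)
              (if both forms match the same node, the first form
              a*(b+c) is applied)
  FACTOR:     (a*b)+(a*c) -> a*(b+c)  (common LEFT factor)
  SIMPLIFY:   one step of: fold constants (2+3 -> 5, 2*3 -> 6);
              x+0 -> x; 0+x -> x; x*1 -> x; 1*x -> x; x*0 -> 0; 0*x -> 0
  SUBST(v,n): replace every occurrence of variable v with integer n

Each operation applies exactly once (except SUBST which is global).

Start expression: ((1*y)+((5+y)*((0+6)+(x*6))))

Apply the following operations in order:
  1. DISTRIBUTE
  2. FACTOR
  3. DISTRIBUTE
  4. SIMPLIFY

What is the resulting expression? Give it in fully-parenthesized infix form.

Answer: (y+(((5+y)*(0+6))+((5+y)*(x*6))))

Derivation:
Start: ((1*y)+((5+y)*((0+6)+(x*6))))
Apply DISTRIBUTE at R (target: ((5+y)*((0+6)+(x*6)))): ((1*y)+((5+y)*((0+6)+(x*6)))) -> ((1*y)+(((5+y)*(0+6))+((5+y)*(x*6))))
Apply FACTOR at R (target: (((5+y)*(0+6))+((5+y)*(x*6)))): ((1*y)+(((5+y)*(0+6))+((5+y)*(x*6)))) -> ((1*y)+((5+y)*((0+6)+(x*6))))
Apply DISTRIBUTE at R (target: ((5+y)*((0+6)+(x*6)))): ((1*y)+((5+y)*((0+6)+(x*6)))) -> ((1*y)+(((5+y)*(0+6))+((5+y)*(x*6))))
Apply SIMPLIFY at L (target: (1*y)): ((1*y)+(((5+y)*(0+6))+((5+y)*(x*6)))) -> (y+(((5+y)*(0+6))+((5+y)*(x*6))))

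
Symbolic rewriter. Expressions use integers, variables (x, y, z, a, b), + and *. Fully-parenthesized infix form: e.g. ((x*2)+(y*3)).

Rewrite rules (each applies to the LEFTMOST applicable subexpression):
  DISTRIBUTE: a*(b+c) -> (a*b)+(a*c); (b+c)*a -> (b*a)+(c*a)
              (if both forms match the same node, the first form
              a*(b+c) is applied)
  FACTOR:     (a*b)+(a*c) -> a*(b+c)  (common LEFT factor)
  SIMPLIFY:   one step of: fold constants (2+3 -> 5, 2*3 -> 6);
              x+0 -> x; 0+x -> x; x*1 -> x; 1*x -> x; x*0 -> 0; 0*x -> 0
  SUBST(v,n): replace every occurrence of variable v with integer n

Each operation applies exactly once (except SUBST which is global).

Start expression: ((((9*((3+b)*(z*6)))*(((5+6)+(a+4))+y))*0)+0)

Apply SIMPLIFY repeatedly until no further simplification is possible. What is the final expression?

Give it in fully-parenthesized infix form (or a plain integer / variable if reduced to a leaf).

Answer: 0

Derivation:
Start: ((((9*((3+b)*(z*6)))*(((5+6)+(a+4))+y))*0)+0)
Step 1: at root: ((((9*((3+b)*(z*6)))*(((5+6)+(a+4))+y))*0)+0) -> (((9*((3+b)*(z*6)))*(((5+6)+(a+4))+y))*0); overall: ((((9*((3+b)*(z*6)))*(((5+6)+(a+4))+y))*0)+0) -> (((9*((3+b)*(z*6)))*(((5+6)+(a+4))+y))*0)
Step 2: at root: (((9*((3+b)*(z*6)))*(((5+6)+(a+4))+y))*0) -> 0; overall: (((9*((3+b)*(z*6)))*(((5+6)+(a+4))+y))*0) -> 0
Fixed point: 0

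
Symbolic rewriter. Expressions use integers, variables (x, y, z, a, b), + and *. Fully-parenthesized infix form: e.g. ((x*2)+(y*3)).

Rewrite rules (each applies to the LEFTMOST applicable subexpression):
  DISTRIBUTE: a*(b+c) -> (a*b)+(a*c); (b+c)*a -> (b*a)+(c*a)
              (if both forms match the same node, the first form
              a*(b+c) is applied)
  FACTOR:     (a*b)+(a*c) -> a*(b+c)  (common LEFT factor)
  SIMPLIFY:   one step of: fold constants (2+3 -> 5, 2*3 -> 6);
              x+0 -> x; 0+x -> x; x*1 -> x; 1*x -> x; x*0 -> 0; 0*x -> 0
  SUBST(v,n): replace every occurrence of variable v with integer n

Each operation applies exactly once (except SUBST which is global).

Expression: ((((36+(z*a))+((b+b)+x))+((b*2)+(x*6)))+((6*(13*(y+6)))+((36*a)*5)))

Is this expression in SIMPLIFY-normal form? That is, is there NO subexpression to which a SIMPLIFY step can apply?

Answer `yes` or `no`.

Answer: yes

Derivation:
Expression: ((((36+(z*a))+((b+b)+x))+((b*2)+(x*6)))+((6*(13*(y+6)))+((36*a)*5)))
Scanning for simplifiable subexpressions (pre-order)...
  at root: ((((36+(z*a))+((b+b)+x))+((b*2)+(x*6)))+((6*(13*(y+6)))+((36*a)*5))) (not simplifiable)
  at L: (((36+(z*a))+((b+b)+x))+((b*2)+(x*6))) (not simplifiable)
  at LL: ((36+(z*a))+((b+b)+x)) (not simplifiable)
  at LLL: (36+(z*a)) (not simplifiable)
  at LLLR: (z*a) (not simplifiable)
  at LLR: ((b+b)+x) (not simplifiable)
  at LLRL: (b+b) (not simplifiable)
  at LR: ((b*2)+(x*6)) (not simplifiable)
  at LRL: (b*2) (not simplifiable)
  at LRR: (x*6) (not simplifiable)
  at R: ((6*(13*(y+6)))+((36*a)*5)) (not simplifiable)
  at RL: (6*(13*(y+6))) (not simplifiable)
  at RLR: (13*(y+6)) (not simplifiable)
  at RLRR: (y+6) (not simplifiable)
  at RR: ((36*a)*5) (not simplifiable)
  at RRL: (36*a) (not simplifiable)
Result: no simplifiable subexpression found -> normal form.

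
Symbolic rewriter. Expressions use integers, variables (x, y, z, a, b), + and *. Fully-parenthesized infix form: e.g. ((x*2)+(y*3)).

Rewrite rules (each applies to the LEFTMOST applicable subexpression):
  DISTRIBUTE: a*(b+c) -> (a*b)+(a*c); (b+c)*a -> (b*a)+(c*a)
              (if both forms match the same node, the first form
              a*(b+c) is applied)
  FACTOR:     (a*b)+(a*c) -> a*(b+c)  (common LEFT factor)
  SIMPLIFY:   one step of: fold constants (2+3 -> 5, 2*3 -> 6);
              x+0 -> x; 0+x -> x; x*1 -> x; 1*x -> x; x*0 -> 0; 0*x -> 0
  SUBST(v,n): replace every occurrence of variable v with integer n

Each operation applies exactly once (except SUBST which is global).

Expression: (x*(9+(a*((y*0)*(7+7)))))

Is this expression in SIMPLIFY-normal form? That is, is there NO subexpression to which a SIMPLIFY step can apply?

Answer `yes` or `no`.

Expression: (x*(9+(a*((y*0)*(7+7)))))
Scanning for simplifiable subexpressions (pre-order)...
  at root: (x*(9+(a*((y*0)*(7+7))))) (not simplifiable)
  at R: (9+(a*((y*0)*(7+7)))) (not simplifiable)
  at RR: (a*((y*0)*(7+7))) (not simplifiable)
  at RRR: ((y*0)*(7+7)) (not simplifiable)
  at RRRL: (y*0) (SIMPLIFIABLE)
  at RRRR: (7+7) (SIMPLIFIABLE)
Found simplifiable subexpr at path RRRL: (y*0)
One SIMPLIFY step would give: (x*(9+(a*(0*(7+7)))))
-> NOT in normal form.

Answer: no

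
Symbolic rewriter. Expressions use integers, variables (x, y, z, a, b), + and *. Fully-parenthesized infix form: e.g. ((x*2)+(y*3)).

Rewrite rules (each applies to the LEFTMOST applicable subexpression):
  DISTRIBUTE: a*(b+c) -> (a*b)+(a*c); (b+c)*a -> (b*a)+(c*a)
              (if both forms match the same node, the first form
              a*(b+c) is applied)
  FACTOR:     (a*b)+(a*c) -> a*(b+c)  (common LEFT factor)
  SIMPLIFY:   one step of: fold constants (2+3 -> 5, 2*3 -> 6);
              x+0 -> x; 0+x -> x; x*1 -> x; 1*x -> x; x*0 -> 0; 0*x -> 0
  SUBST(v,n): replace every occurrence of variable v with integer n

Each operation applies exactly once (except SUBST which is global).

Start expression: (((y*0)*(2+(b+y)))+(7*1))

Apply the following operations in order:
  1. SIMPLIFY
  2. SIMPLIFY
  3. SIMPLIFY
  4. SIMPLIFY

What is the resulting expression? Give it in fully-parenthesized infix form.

Start: (((y*0)*(2+(b+y)))+(7*1))
Apply SIMPLIFY at LL (target: (y*0)): (((y*0)*(2+(b+y)))+(7*1)) -> ((0*(2+(b+y)))+(7*1))
Apply SIMPLIFY at L (target: (0*(2+(b+y)))): ((0*(2+(b+y)))+(7*1)) -> (0+(7*1))
Apply SIMPLIFY at root (target: (0+(7*1))): (0+(7*1)) -> (7*1)
Apply SIMPLIFY at root (target: (7*1)): (7*1) -> 7

Answer: 7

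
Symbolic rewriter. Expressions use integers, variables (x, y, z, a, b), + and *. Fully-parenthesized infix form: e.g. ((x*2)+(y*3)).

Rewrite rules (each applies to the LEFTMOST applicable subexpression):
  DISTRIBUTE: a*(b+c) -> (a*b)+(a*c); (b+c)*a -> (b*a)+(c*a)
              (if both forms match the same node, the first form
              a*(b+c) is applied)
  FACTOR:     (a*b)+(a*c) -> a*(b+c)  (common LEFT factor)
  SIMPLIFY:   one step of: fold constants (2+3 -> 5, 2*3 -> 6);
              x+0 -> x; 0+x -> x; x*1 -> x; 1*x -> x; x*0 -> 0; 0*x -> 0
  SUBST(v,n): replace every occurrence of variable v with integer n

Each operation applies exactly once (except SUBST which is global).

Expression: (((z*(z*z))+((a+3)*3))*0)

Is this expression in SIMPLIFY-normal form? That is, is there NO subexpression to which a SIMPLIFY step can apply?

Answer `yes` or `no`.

Answer: no

Derivation:
Expression: (((z*(z*z))+((a+3)*3))*0)
Scanning for simplifiable subexpressions (pre-order)...
  at root: (((z*(z*z))+((a+3)*3))*0) (SIMPLIFIABLE)
  at L: ((z*(z*z))+((a+3)*3)) (not simplifiable)
  at LL: (z*(z*z)) (not simplifiable)
  at LLR: (z*z) (not simplifiable)
  at LR: ((a+3)*3) (not simplifiable)
  at LRL: (a+3) (not simplifiable)
Found simplifiable subexpr at path root: (((z*(z*z))+((a+3)*3))*0)
One SIMPLIFY step would give: 0
-> NOT in normal form.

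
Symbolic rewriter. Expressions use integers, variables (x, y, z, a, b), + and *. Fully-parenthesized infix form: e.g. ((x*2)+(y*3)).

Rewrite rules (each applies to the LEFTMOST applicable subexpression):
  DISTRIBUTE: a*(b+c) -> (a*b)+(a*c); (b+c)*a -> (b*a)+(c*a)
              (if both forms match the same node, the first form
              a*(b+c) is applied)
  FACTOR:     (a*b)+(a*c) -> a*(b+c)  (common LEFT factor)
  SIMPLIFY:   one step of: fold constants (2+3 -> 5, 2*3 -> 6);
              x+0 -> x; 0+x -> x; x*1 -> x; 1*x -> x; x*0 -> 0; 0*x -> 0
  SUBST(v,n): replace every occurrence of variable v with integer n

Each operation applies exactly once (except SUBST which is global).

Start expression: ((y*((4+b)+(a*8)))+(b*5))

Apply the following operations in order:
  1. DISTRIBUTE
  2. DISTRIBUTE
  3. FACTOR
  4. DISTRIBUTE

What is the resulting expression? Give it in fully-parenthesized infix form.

Start: ((y*((4+b)+(a*8)))+(b*5))
Apply DISTRIBUTE at L (target: (y*((4+b)+(a*8)))): ((y*((4+b)+(a*8)))+(b*5)) -> (((y*(4+b))+(y*(a*8)))+(b*5))
Apply DISTRIBUTE at LL (target: (y*(4+b))): (((y*(4+b))+(y*(a*8)))+(b*5)) -> ((((y*4)+(y*b))+(y*(a*8)))+(b*5))
Apply FACTOR at LL (target: ((y*4)+(y*b))): ((((y*4)+(y*b))+(y*(a*8)))+(b*5)) -> (((y*(4+b))+(y*(a*8)))+(b*5))
Apply DISTRIBUTE at LL (target: (y*(4+b))): (((y*(4+b))+(y*(a*8)))+(b*5)) -> ((((y*4)+(y*b))+(y*(a*8)))+(b*5))

Answer: ((((y*4)+(y*b))+(y*(a*8)))+(b*5))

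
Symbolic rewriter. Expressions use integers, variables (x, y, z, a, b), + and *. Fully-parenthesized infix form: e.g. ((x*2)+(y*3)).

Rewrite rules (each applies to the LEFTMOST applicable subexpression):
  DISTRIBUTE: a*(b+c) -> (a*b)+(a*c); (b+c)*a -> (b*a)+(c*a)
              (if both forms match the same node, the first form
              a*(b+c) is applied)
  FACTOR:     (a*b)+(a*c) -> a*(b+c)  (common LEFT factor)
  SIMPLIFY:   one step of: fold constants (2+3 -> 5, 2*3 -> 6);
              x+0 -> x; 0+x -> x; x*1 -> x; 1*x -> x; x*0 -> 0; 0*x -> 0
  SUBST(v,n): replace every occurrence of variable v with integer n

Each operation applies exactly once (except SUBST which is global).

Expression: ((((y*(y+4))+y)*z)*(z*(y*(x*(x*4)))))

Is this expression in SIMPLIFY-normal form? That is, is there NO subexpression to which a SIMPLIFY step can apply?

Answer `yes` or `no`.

Expression: ((((y*(y+4))+y)*z)*(z*(y*(x*(x*4)))))
Scanning for simplifiable subexpressions (pre-order)...
  at root: ((((y*(y+4))+y)*z)*(z*(y*(x*(x*4))))) (not simplifiable)
  at L: (((y*(y+4))+y)*z) (not simplifiable)
  at LL: ((y*(y+4))+y) (not simplifiable)
  at LLL: (y*(y+4)) (not simplifiable)
  at LLLR: (y+4) (not simplifiable)
  at R: (z*(y*(x*(x*4)))) (not simplifiable)
  at RR: (y*(x*(x*4))) (not simplifiable)
  at RRR: (x*(x*4)) (not simplifiable)
  at RRRR: (x*4) (not simplifiable)
Result: no simplifiable subexpression found -> normal form.

Answer: yes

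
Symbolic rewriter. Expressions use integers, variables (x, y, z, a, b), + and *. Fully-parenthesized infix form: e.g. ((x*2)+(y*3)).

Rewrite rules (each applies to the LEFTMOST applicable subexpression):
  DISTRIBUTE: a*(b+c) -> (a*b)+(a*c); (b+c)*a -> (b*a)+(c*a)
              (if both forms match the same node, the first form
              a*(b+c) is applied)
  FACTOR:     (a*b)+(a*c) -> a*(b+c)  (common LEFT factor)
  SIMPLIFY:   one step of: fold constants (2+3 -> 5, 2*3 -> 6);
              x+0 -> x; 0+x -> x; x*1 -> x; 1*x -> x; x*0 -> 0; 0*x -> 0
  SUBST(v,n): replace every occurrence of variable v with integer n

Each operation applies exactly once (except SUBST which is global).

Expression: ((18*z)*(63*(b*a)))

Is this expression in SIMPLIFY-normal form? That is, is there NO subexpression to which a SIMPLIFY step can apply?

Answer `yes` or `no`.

Expression: ((18*z)*(63*(b*a)))
Scanning for simplifiable subexpressions (pre-order)...
  at root: ((18*z)*(63*(b*a))) (not simplifiable)
  at L: (18*z) (not simplifiable)
  at R: (63*(b*a)) (not simplifiable)
  at RR: (b*a) (not simplifiable)
Result: no simplifiable subexpression found -> normal form.

Answer: yes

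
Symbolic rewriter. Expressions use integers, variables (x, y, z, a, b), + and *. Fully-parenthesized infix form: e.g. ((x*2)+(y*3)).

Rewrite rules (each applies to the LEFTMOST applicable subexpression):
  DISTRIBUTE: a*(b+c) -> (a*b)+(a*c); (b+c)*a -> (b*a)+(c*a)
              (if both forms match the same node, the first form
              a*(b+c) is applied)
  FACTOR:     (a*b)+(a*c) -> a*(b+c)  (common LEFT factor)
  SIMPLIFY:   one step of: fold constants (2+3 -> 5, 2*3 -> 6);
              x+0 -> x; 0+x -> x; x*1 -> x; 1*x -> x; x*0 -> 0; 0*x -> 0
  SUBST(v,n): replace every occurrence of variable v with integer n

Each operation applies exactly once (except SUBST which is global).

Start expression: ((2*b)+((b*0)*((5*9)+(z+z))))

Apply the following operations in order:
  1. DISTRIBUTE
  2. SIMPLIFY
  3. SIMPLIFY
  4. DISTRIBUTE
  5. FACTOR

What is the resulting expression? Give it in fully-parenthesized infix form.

Answer: ((2*b)+(0+((b*0)*(z+z))))

Derivation:
Start: ((2*b)+((b*0)*((5*9)+(z+z))))
Apply DISTRIBUTE at R (target: ((b*0)*((5*9)+(z+z)))): ((2*b)+((b*0)*((5*9)+(z+z)))) -> ((2*b)+(((b*0)*(5*9))+((b*0)*(z+z))))
Apply SIMPLIFY at RLL (target: (b*0)): ((2*b)+(((b*0)*(5*9))+((b*0)*(z+z)))) -> ((2*b)+((0*(5*9))+((b*0)*(z+z))))
Apply SIMPLIFY at RL (target: (0*(5*9))): ((2*b)+((0*(5*9))+((b*0)*(z+z)))) -> ((2*b)+(0+((b*0)*(z+z))))
Apply DISTRIBUTE at RR (target: ((b*0)*(z+z))): ((2*b)+(0+((b*0)*(z+z)))) -> ((2*b)+(0+(((b*0)*z)+((b*0)*z))))
Apply FACTOR at RR (target: (((b*0)*z)+((b*0)*z))): ((2*b)+(0+(((b*0)*z)+((b*0)*z)))) -> ((2*b)+(0+((b*0)*(z+z))))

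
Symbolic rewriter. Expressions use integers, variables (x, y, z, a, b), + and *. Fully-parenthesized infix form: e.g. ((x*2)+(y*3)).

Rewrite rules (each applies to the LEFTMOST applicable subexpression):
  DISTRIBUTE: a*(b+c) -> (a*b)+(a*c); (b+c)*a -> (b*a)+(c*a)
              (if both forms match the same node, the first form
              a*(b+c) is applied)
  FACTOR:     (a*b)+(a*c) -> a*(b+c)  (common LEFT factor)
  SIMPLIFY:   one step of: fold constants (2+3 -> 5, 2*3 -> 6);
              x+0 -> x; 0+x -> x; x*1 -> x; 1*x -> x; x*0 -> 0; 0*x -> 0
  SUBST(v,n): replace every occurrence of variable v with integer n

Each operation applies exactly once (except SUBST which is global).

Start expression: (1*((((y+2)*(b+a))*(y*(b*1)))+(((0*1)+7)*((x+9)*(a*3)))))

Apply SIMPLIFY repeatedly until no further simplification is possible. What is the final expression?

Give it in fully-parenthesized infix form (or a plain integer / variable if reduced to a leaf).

Answer: ((((y+2)*(b+a))*(y*b))+(7*((x+9)*(a*3))))

Derivation:
Start: (1*((((y+2)*(b+a))*(y*(b*1)))+(((0*1)+7)*((x+9)*(a*3)))))
Step 1: at root: (1*((((y+2)*(b+a))*(y*(b*1)))+(((0*1)+7)*((x+9)*(a*3))))) -> ((((y+2)*(b+a))*(y*(b*1)))+(((0*1)+7)*((x+9)*(a*3)))); overall: (1*((((y+2)*(b+a))*(y*(b*1)))+(((0*1)+7)*((x+9)*(a*3))))) -> ((((y+2)*(b+a))*(y*(b*1)))+(((0*1)+7)*((x+9)*(a*3))))
Step 2: at LRR: (b*1) -> b; overall: ((((y+2)*(b+a))*(y*(b*1)))+(((0*1)+7)*((x+9)*(a*3)))) -> ((((y+2)*(b+a))*(y*b))+(((0*1)+7)*((x+9)*(a*3))))
Step 3: at RLL: (0*1) -> 0; overall: ((((y+2)*(b+a))*(y*b))+(((0*1)+7)*((x+9)*(a*3)))) -> ((((y+2)*(b+a))*(y*b))+((0+7)*((x+9)*(a*3))))
Step 4: at RL: (0+7) -> 7; overall: ((((y+2)*(b+a))*(y*b))+((0+7)*((x+9)*(a*3)))) -> ((((y+2)*(b+a))*(y*b))+(7*((x+9)*(a*3))))
Fixed point: ((((y+2)*(b+a))*(y*b))+(7*((x+9)*(a*3))))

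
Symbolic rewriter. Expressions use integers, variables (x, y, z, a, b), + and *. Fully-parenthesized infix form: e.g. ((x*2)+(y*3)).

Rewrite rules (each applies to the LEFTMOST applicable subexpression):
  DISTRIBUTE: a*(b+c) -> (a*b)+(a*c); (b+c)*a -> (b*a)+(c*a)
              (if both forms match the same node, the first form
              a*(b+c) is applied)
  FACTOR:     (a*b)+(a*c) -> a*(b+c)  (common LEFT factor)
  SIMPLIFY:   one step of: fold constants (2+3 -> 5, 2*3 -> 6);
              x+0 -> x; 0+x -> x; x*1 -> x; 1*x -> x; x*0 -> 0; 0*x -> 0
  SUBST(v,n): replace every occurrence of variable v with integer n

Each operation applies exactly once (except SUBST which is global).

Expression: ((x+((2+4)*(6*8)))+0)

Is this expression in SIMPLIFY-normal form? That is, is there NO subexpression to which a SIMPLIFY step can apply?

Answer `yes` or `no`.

Expression: ((x+((2+4)*(6*8)))+0)
Scanning for simplifiable subexpressions (pre-order)...
  at root: ((x+((2+4)*(6*8)))+0) (SIMPLIFIABLE)
  at L: (x+((2+4)*(6*8))) (not simplifiable)
  at LR: ((2+4)*(6*8)) (not simplifiable)
  at LRL: (2+4) (SIMPLIFIABLE)
  at LRR: (6*8) (SIMPLIFIABLE)
Found simplifiable subexpr at path root: ((x+((2+4)*(6*8)))+0)
One SIMPLIFY step would give: (x+((2+4)*(6*8)))
-> NOT in normal form.

Answer: no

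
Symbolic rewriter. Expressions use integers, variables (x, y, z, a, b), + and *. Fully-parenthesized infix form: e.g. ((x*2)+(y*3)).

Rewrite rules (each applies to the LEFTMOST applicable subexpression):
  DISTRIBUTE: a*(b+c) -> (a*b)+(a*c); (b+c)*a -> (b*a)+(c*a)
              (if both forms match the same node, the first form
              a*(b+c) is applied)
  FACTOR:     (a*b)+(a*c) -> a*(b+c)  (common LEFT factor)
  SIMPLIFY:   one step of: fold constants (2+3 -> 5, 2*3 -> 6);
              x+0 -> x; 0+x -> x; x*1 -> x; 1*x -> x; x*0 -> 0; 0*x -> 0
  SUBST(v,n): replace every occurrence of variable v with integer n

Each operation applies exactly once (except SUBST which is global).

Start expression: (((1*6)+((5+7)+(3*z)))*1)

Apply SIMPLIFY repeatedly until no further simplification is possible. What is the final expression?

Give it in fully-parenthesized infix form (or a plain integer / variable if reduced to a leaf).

Answer: (6+(12+(3*z)))

Derivation:
Start: (((1*6)+((5+7)+(3*z)))*1)
Step 1: at root: (((1*6)+((5+7)+(3*z)))*1) -> ((1*6)+((5+7)+(3*z))); overall: (((1*6)+((5+7)+(3*z)))*1) -> ((1*6)+((5+7)+(3*z)))
Step 2: at L: (1*6) -> 6; overall: ((1*6)+((5+7)+(3*z))) -> (6+((5+7)+(3*z)))
Step 3: at RL: (5+7) -> 12; overall: (6+((5+7)+(3*z))) -> (6+(12+(3*z)))
Fixed point: (6+(12+(3*z)))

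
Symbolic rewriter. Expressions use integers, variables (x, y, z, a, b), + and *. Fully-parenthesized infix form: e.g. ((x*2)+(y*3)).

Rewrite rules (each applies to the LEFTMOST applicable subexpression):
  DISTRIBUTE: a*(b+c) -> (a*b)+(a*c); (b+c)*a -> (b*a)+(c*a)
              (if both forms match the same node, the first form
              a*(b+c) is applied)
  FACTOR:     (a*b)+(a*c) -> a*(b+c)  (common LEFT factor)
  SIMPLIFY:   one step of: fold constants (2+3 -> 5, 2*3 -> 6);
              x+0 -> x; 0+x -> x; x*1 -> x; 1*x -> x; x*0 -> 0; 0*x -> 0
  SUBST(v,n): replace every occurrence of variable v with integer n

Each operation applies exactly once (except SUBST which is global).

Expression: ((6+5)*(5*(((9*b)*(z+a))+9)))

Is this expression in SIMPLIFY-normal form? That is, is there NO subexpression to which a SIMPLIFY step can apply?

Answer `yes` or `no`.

Answer: no

Derivation:
Expression: ((6+5)*(5*(((9*b)*(z+a))+9)))
Scanning for simplifiable subexpressions (pre-order)...
  at root: ((6+5)*(5*(((9*b)*(z+a))+9))) (not simplifiable)
  at L: (6+5) (SIMPLIFIABLE)
  at R: (5*(((9*b)*(z+a))+9)) (not simplifiable)
  at RR: (((9*b)*(z+a))+9) (not simplifiable)
  at RRL: ((9*b)*(z+a)) (not simplifiable)
  at RRLL: (9*b) (not simplifiable)
  at RRLR: (z+a) (not simplifiable)
Found simplifiable subexpr at path L: (6+5)
One SIMPLIFY step would give: (11*(5*(((9*b)*(z+a))+9)))
-> NOT in normal form.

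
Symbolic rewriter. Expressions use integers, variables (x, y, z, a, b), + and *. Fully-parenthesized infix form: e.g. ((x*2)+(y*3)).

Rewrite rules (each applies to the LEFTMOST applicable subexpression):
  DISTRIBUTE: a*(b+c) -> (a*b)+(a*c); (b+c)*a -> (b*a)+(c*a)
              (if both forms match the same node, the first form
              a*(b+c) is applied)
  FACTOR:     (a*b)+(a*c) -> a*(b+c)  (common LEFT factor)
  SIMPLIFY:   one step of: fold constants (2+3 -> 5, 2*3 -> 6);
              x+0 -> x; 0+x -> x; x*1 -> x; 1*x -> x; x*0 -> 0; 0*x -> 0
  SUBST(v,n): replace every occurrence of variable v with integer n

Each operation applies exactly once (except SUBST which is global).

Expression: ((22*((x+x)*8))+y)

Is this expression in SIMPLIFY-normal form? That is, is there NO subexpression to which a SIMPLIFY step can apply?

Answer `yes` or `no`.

Answer: yes

Derivation:
Expression: ((22*((x+x)*8))+y)
Scanning for simplifiable subexpressions (pre-order)...
  at root: ((22*((x+x)*8))+y) (not simplifiable)
  at L: (22*((x+x)*8)) (not simplifiable)
  at LR: ((x+x)*8) (not simplifiable)
  at LRL: (x+x) (not simplifiable)
Result: no simplifiable subexpression found -> normal form.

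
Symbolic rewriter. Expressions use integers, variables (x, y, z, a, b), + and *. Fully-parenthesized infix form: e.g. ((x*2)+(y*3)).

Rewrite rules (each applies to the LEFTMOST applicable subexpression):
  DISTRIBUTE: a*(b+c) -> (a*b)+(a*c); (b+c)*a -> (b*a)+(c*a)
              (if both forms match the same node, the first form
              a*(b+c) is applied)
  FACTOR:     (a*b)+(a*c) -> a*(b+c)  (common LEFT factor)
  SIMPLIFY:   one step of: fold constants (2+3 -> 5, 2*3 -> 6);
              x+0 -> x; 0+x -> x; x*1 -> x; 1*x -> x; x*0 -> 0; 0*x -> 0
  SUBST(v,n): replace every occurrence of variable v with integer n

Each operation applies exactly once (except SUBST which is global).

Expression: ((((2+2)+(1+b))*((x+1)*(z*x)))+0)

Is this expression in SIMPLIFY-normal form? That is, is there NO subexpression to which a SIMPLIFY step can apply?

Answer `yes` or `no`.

Answer: no

Derivation:
Expression: ((((2+2)+(1+b))*((x+1)*(z*x)))+0)
Scanning for simplifiable subexpressions (pre-order)...
  at root: ((((2+2)+(1+b))*((x+1)*(z*x)))+0) (SIMPLIFIABLE)
  at L: (((2+2)+(1+b))*((x+1)*(z*x))) (not simplifiable)
  at LL: ((2+2)+(1+b)) (not simplifiable)
  at LLL: (2+2) (SIMPLIFIABLE)
  at LLR: (1+b) (not simplifiable)
  at LR: ((x+1)*(z*x)) (not simplifiable)
  at LRL: (x+1) (not simplifiable)
  at LRR: (z*x) (not simplifiable)
Found simplifiable subexpr at path root: ((((2+2)+(1+b))*((x+1)*(z*x)))+0)
One SIMPLIFY step would give: (((2+2)+(1+b))*((x+1)*(z*x)))
-> NOT in normal form.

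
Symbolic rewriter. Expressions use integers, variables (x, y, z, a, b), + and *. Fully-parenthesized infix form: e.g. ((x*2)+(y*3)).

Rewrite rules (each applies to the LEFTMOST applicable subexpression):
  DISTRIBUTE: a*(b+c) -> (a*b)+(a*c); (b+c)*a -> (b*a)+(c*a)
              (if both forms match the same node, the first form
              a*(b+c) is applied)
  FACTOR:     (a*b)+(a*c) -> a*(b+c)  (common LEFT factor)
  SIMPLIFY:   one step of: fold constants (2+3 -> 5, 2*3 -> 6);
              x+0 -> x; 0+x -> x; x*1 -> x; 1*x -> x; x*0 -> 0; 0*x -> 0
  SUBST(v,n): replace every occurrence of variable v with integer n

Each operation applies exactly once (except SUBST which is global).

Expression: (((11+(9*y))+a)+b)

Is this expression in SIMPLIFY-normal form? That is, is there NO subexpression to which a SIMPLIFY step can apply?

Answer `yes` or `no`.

Expression: (((11+(9*y))+a)+b)
Scanning for simplifiable subexpressions (pre-order)...
  at root: (((11+(9*y))+a)+b) (not simplifiable)
  at L: ((11+(9*y))+a) (not simplifiable)
  at LL: (11+(9*y)) (not simplifiable)
  at LLR: (9*y) (not simplifiable)
Result: no simplifiable subexpression found -> normal form.

Answer: yes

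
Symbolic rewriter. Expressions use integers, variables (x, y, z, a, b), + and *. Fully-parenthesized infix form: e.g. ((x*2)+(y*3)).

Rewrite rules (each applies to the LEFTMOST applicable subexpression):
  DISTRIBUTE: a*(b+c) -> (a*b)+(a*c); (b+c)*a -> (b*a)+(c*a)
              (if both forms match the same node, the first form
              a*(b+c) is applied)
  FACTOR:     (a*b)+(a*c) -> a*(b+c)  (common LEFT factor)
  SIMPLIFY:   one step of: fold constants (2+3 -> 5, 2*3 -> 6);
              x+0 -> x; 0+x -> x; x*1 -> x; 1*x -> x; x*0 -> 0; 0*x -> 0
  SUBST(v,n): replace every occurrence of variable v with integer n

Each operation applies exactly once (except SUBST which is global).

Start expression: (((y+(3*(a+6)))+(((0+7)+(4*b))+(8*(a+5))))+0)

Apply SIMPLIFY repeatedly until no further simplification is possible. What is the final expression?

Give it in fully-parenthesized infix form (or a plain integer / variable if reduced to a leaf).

Answer: ((y+(3*(a+6)))+((7+(4*b))+(8*(a+5))))

Derivation:
Start: (((y+(3*(a+6)))+(((0+7)+(4*b))+(8*(a+5))))+0)
Step 1: at root: (((y+(3*(a+6)))+(((0+7)+(4*b))+(8*(a+5))))+0) -> ((y+(3*(a+6)))+(((0+7)+(4*b))+(8*(a+5)))); overall: (((y+(3*(a+6)))+(((0+7)+(4*b))+(8*(a+5))))+0) -> ((y+(3*(a+6)))+(((0+7)+(4*b))+(8*(a+5))))
Step 2: at RLL: (0+7) -> 7; overall: ((y+(3*(a+6)))+(((0+7)+(4*b))+(8*(a+5)))) -> ((y+(3*(a+6)))+((7+(4*b))+(8*(a+5))))
Fixed point: ((y+(3*(a+6)))+((7+(4*b))+(8*(a+5))))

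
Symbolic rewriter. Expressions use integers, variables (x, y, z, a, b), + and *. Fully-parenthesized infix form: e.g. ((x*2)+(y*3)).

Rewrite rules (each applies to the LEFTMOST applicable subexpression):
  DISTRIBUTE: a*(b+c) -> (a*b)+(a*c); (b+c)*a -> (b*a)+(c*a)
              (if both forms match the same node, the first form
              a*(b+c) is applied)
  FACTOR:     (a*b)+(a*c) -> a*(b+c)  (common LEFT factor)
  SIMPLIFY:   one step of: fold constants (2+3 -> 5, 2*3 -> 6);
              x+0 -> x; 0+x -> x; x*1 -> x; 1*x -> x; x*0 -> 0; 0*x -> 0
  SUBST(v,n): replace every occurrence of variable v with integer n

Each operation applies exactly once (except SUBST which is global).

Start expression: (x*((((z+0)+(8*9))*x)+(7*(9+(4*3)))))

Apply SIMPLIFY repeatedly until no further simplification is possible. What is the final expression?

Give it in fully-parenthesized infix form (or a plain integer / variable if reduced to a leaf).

Start: (x*((((z+0)+(8*9))*x)+(7*(9+(4*3)))))
Step 1: at RLLL: (z+0) -> z; overall: (x*((((z+0)+(8*9))*x)+(7*(9+(4*3))))) -> (x*(((z+(8*9))*x)+(7*(9+(4*3)))))
Step 2: at RLLR: (8*9) -> 72; overall: (x*(((z+(8*9))*x)+(7*(9+(4*3))))) -> (x*(((z+72)*x)+(7*(9+(4*3)))))
Step 3: at RRRR: (4*3) -> 12; overall: (x*(((z+72)*x)+(7*(9+(4*3))))) -> (x*(((z+72)*x)+(7*(9+12))))
Step 4: at RRR: (9+12) -> 21; overall: (x*(((z+72)*x)+(7*(9+12)))) -> (x*(((z+72)*x)+(7*21)))
Step 5: at RR: (7*21) -> 147; overall: (x*(((z+72)*x)+(7*21))) -> (x*(((z+72)*x)+147))
Fixed point: (x*(((z+72)*x)+147))

Answer: (x*(((z+72)*x)+147))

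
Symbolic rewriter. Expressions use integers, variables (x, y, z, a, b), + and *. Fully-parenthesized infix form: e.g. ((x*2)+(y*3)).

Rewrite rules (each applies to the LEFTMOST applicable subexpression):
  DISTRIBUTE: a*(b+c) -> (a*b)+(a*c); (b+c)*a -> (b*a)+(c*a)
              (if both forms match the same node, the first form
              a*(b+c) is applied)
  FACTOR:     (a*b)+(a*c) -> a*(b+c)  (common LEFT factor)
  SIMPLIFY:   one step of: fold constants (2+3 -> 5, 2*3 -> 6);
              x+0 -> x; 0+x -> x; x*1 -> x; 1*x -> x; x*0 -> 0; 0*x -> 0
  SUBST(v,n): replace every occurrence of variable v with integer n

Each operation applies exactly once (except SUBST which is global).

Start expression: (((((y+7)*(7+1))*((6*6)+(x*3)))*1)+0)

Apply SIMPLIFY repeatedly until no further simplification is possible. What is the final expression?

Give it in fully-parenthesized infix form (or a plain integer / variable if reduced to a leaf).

Start: (((((y+7)*(7+1))*((6*6)+(x*3)))*1)+0)
Step 1: at root: (((((y+7)*(7+1))*((6*6)+(x*3)))*1)+0) -> ((((y+7)*(7+1))*((6*6)+(x*3)))*1); overall: (((((y+7)*(7+1))*((6*6)+(x*3)))*1)+0) -> ((((y+7)*(7+1))*((6*6)+(x*3)))*1)
Step 2: at root: ((((y+7)*(7+1))*((6*6)+(x*3)))*1) -> (((y+7)*(7+1))*((6*6)+(x*3))); overall: ((((y+7)*(7+1))*((6*6)+(x*3)))*1) -> (((y+7)*(7+1))*((6*6)+(x*3)))
Step 3: at LR: (7+1) -> 8; overall: (((y+7)*(7+1))*((6*6)+(x*3))) -> (((y+7)*8)*((6*6)+(x*3)))
Step 4: at RL: (6*6) -> 36; overall: (((y+7)*8)*((6*6)+(x*3))) -> (((y+7)*8)*(36+(x*3)))
Fixed point: (((y+7)*8)*(36+(x*3)))

Answer: (((y+7)*8)*(36+(x*3)))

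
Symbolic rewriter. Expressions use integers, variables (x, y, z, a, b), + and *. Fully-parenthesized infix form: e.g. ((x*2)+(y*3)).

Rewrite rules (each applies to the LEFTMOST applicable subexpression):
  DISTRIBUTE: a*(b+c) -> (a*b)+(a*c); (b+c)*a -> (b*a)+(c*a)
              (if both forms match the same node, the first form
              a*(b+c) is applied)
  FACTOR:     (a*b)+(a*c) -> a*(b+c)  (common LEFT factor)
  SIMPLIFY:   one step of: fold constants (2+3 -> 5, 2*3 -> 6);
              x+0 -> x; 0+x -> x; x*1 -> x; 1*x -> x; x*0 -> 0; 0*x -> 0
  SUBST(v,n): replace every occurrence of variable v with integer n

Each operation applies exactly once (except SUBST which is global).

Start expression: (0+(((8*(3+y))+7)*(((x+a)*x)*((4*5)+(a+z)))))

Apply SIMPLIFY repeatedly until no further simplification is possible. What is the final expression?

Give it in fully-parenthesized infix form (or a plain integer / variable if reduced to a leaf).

Answer: (((8*(3+y))+7)*(((x+a)*x)*(20+(a+z))))

Derivation:
Start: (0+(((8*(3+y))+7)*(((x+a)*x)*((4*5)+(a+z)))))
Step 1: at root: (0+(((8*(3+y))+7)*(((x+a)*x)*((4*5)+(a+z))))) -> (((8*(3+y))+7)*(((x+a)*x)*((4*5)+(a+z)))); overall: (0+(((8*(3+y))+7)*(((x+a)*x)*((4*5)+(a+z))))) -> (((8*(3+y))+7)*(((x+a)*x)*((4*5)+(a+z))))
Step 2: at RRL: (4*5) -> 20; overall: (((8*(3+y))+7)*(((x+a)*x)*((4*5)+(a+z)))) -> (((8*(3+y))+7)*(((x+a)*x)*(20+(a+z))))
Fixed point: (((8*(3+y))+7)*(((x+a)*x)*(20+(a+z))))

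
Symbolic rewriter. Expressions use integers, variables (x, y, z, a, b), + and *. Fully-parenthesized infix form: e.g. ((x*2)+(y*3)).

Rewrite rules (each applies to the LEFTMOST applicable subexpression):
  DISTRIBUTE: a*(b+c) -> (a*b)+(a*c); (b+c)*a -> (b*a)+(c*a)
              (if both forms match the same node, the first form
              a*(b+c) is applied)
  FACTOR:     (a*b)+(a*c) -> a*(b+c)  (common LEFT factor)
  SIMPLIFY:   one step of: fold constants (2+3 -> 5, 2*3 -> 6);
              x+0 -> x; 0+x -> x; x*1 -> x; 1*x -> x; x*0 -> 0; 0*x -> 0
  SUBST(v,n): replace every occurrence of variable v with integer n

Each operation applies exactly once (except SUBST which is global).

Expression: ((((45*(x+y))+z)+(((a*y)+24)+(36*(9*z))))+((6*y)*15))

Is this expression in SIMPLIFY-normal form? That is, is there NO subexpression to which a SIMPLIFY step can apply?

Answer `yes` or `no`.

Expression: ((((45*(x+y))+z)+(((a*y)+24)+(36*(9*z))))+((6*y)*15))
Scanning for simplifiable subexpressions (pre-order)...
  at root: ((((45*(x+y))+z)+(((a*y)+24)+(36*(9*z))))+((6*y)*15)) (not simplifiable)
  at L: (((45*(x+y))+z)+(((a*y)+24)+(36*(9*z)))) (not simplifiable)
  at LL: ((45*(x+y))+z) (not simplifiable)
  at LLL: (45*(x+y)) (not simplifiable)
  at LLLR: (x+y) (not simplifiable)
  at LR: (((a*y)+24)+(36*(9*z))) (not simplifiable)
  at LRL: ((a*y)+24) (not simplifiable)
  at LRLL: (a*y) (not simplifiable)
  at LRR: (36*(9*z)) (not simplifiable)
  at LRRR: (9*z) (not simplifiable)
  at R: ((6*y)*15) (not simplifiable)
  at RL: (6*y) (not simplifiable)
Result: no simplifiable subexpression found -> normal form.

Answer: yes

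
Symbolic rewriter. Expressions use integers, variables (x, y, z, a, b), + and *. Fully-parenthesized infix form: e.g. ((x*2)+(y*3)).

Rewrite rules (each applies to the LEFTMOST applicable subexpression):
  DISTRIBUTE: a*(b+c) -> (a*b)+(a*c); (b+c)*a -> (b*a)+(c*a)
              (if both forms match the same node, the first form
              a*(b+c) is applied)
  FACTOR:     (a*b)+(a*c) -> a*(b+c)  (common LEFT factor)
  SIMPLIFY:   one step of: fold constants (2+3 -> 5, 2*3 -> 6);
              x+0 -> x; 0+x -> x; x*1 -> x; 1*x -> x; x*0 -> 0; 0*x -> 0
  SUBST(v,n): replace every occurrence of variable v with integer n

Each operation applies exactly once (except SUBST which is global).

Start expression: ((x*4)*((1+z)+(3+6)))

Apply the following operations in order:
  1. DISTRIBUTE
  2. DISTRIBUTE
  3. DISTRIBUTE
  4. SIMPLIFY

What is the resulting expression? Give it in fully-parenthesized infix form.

Start: ((x*4)*((1+z)+(3+6)))
Apply DISTRIBUTE at root (target: ((x*4)*((1+z)+(3+6)))): ((x*4)*((1+z)+(3+6))) -> (((x*4)*(1+z))+((x*4)*(3+6)))
Apply DISTRIBUTE at L (target: ((x*4)*(1+z))): (((x*4)*(1+z))+((x*4)*(3+6))) -> ((((x*4)*1)+((x*4)*z))+((x*4)*(3+6)))
Apply DISTRIBUTE at R (target: ((x*4)*(3+6))): ((((x*4)*1)+((x*4)*z))+((x*4)*(3+6))) -> ((((x*4)*1)+((x*4)*z))+(((x*4)*3)+((x*4)*6)))
Apply SIMPLIFY at LL (target: ((x*4)*1)): ((((x*4)*1)+((x*4)*z))+(((x*4)*3)+((x*4)*6))) -> (((x*4)+((x*4)*z))+(((x*4)*3)+((x*4)*6)))

Answer: (((x*4)+((x*4)*z))+(((x*4)*3)+((x*4)*6)))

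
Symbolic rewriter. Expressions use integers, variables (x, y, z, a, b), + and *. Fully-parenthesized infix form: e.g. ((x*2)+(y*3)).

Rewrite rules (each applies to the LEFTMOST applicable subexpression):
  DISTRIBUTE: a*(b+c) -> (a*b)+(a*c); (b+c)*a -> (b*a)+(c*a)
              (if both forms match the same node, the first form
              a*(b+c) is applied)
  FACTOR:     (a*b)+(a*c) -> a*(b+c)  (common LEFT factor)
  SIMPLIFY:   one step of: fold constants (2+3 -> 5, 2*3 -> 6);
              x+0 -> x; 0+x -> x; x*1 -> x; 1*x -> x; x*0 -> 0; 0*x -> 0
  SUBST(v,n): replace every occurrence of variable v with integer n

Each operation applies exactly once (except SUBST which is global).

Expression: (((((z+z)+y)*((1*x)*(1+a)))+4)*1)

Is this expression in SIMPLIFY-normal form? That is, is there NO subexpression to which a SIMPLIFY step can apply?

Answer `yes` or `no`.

Expression: (((((z+z)+y)*((1*x)*(1+a)))+4)*1)
Scanning for simplifiable subexpressions (pre-order)...
  at root: (((((z+z)+y)*((1*x)*(1+a)))+4)*1) (SIMPLIFIABLE)
  at L: ((((z+z)+y)*((1*x)*(1+a)))+4) (not simplifiable)
  at LL: (((z+z)+y)*((1*x)*(1+a))) (not simplifiable)
  at LLL: ((z+z)+y) (not simplifiable)
  at LLLL: (z+z) (not simplifiable)
  at LLR: ((1*x)*(1+a)) (not simplifiable)
  at LLRL: (1*x) (SIMPLIFIABLE)
  at LLRR: (1+a) (not simplifiable)
Found simplifiable subexpr at path root: (((((z+z)+y)*((1*x)*(1+a)))+4)*1)
One SIMPLIFY step would give: ((((z+z)+y)*((1*x)*(1+a)))+4)
-> NOT in normal form.

Answer: no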